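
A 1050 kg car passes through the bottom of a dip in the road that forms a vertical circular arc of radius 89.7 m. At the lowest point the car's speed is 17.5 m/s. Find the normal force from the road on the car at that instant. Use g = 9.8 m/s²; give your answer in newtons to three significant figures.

At the lowest point, N points up (toward the centre) and the weight mg points down (away from the centre), so the net inward force is N − mg = mv²/r.
N = m(v²/r + g) = 1050 × ((17.5)²/89.7 + 9.8) = 1050 × (3.414 + 9.8) = 1050 × 13.21 = 13870 N.

13900 N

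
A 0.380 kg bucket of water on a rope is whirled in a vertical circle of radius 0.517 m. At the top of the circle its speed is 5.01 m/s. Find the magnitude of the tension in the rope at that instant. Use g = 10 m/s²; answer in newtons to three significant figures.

14.6 N

At the top, both T and the weight mg point inward (toward the centre), so T + mg = mv²/r.
T = m(v²/r − g) = 0.380 × ((5.01)²/0.517 − 10.0) = 0.380 × (48.55 − 10.0) = 0.380 × 38.55 = 14.65 N.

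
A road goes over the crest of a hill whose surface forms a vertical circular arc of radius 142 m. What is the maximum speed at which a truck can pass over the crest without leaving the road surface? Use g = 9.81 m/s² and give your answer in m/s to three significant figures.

37.3 m/s

At the crest the centre of the circle is below the truck, so the net downward (centripetal) force is mg − N = mv²/r.
The truck leaves the road when N → 0, giving v_max = √(g r) = √(9.81 × 142) = 37.32 m/s.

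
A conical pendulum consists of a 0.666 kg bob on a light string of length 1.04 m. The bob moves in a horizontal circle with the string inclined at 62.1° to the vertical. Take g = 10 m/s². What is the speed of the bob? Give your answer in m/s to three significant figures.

4.17 m/s

The radius of the circle is r = L sinθ = 1.04 × sin 62.1° = 0.9191 m.
Horizontally T sinθ = mv²/r and vertically T cosθ = mg, so tanθ = v²/(rg).
v = √(r g tanθ) = √(0.9191 × 10.0 × 1.889) = √17.36 = 4.166 m/s.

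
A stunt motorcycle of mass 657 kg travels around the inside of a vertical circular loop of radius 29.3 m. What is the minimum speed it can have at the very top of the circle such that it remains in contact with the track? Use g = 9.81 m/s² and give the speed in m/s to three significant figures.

At the top, both weight mg and N point toward the centre: N + mg = mv²/r.
At minimum speed N → 0, so mg = mv_min²/r ⇒ v_min = √(g r) = √(9.81 × 29.3) = 16.95 m/s.

17.0 m/s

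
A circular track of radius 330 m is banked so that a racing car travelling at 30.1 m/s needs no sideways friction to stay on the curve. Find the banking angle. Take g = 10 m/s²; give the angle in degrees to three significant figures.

15.4°

For a frictionless banked turn: horizontally N sinθ = mv²/r and vertically N cosθ = mg.
Dividing: tanθ = v²/(r g) = (30.1)²/(330 × 10.0) = 906.0/3300 = 0.2745.
θ = arctan(0.2745) = 15.35°.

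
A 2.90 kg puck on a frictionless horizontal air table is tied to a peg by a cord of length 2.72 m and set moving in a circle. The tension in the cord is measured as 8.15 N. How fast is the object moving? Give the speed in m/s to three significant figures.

T = m v²/r ⇒ v = √(T r / m) = √(8.15 × 2.72 / 2.90) = √7.644 = 2.765 m/s.

2.76 m/s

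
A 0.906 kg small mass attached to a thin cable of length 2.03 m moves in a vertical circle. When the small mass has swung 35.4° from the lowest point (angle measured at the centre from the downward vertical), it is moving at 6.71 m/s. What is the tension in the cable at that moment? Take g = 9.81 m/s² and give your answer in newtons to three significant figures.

Take the radial direction toward the centre of the circle as positive. The component of the weight along the string toward the centre is −mg cos φ (φ measured from the bottom), so Newton's second law along the string gives T − mg cos φ = m v²/r.
cos 35.4° = 0.8151, so T = m(v²/r + g cos φ) = 0.906 × ((6.71)²/2.03 + 9.81 × 0.8151) = 0.906 × (22.18 + (7.996)) = 0.906 × 30.18 = 27.34 N.

27.3 N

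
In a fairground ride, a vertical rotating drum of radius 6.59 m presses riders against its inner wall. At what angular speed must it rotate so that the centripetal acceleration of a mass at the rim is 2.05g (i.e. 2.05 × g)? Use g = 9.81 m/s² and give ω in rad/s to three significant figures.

Centripetal acceleration a_c = ω²r. Setting ω²r = 2.05g:
ω = √(2.05g / r) = √(2.05 × 9.81 / 6.59) = √3.052 = 1.747 rad/s.

1.75 rad/s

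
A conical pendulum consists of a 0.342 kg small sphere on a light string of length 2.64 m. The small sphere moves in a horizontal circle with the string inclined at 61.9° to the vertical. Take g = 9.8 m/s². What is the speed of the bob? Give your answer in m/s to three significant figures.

The radius of the circle is r = L sinθ = 2.64 × sin 61.9° = 2.329 m.
Horizontally T sinθ = mv²/r and vertically T cosθ = mg, so tanθ = v²/(rg).
v = √(r g tanθ) = √(2.329 × 9.8 × 1.873) = √42.74 = 6.538 m/s.

6.54 m/s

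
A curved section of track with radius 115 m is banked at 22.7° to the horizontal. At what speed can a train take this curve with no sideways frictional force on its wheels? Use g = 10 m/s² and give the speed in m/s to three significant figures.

On a frictionless banked curve, N sinθ = mv²/r and N cosθ = mg, so tanθ = v²/(rg).
v = √(r g tanθ) = √(115 × 10.0 × tan 22.7°) = √(115 × 10.0 × 0.4183) = √481.1 = 21.93 m/s.

21.9 m/s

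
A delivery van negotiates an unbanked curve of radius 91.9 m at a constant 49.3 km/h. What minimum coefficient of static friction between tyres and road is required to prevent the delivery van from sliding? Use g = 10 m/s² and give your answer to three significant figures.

v = 49.3/3.6 = 13.69 m/s.
Friction provides the centripetal force: μ_s m g = m v²/r, so μ_s = v²/(g r) = (13.69)²/(10.0 × 91.9) = 187.5/919.0 = 0.2041.

0.204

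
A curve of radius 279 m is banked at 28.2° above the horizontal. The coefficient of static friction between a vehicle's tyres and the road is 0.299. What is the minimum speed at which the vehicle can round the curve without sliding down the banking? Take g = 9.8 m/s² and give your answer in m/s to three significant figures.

At the minimum speed, friction acts up the slope at its limiting value f = μN. Radially (horizontal, toward centre): N sinθ − μN cosθ = mv²/r. Vertically: N cosθ + μN sinθ = mg.
Dividing: v² = r g (sinθ − μcosθ)/(cosθ + μsinθ).
sinθ − μcosθ = 0.4726 − 0.299×0.8813 = 0.2090; cosθ + μsinθ = 0.8813 + 0.299×0.4726 = 1.023.
v² = 279 × 9.8 × 0.2090/1.023 = 558.9 m²/s², so v = 23.64 m/s.

23.6 m/s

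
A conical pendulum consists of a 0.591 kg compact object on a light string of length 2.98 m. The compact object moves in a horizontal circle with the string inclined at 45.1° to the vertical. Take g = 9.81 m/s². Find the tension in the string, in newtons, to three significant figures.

8.21 N

Vertically the bob has no acceleration, so T cosθ = mg.
T = mg/cosθ = 0.591 × 9.81 / cos 45.1° = 5.798/0.7059 = 8.214 N.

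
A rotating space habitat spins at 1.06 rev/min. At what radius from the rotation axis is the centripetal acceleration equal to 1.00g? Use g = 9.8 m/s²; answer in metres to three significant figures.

ω = 1.06 rev/min × 2π/60 = 0.1110 rad/s.
a_c = ω²r = 1.00g ⇒ r = 1.00 × 9.8 / (0.1110)² = 9.800/0.01232 = 795.3 m.

795 m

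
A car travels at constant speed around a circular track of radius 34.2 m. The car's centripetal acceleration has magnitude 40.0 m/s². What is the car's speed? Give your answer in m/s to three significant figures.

37.0 m/s

a_c = v²/r ⇒ v = √(a_c · r) = √(40.0 × 34.2) = √1368 = 36.99 m/s.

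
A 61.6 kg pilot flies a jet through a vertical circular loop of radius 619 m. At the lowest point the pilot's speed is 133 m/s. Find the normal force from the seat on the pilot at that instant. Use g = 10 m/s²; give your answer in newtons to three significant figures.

2380 N

At the lowest point, N points up (toward the centre) and the weight mg points down (away from the centre), so the net inward force is N − mg = mv²/r.
N = m(v²/r + g) = 61.6 × ((133)²/619 + 10.0) = 61.6 × (28.58 + 10.0) = 61.6 × 38.58 = 2376 N.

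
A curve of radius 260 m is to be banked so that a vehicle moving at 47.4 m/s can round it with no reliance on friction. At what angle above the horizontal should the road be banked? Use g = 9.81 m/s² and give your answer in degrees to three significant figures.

For a frictionless banked turn: horizontally N sinθ = mv²/r and vertically N cosθ = mg.
Dividing: tanθ = v²/(r g) = (47.4)²/(260 × 9.81) = 2247/2551 = 0.8809.
θ = arctan(0.8809) = 41.38°.

41.4°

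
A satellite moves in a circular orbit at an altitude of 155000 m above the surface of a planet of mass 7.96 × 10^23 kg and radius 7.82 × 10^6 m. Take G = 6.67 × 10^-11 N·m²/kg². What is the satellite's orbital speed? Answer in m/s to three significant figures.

2580 m/s

Orbital radius r = R + h = 7.82 × 10^6 + 155000 = 7.975 × 10^6 m.
Gravity supplies the centripetal force: G M m / r² = m v² / r, so v = √(GM/r).
v = √(6.67 × 10^-11 × 7.96 × 10^23 / 7.975 × 10^6) = √(6.657 × 10^6) = 2580 m/s.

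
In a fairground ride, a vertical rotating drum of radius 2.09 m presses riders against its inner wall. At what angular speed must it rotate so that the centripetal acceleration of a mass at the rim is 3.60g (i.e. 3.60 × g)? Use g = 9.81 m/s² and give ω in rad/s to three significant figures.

Centripetal acceleration a_c = ω²r. Setting ω²r = 3.60g:
ω = √(3.60g / r) = √(3.60 × 9.81 / 2.09) = √16.90 = 4.111 rad/s.

4.11 rad/s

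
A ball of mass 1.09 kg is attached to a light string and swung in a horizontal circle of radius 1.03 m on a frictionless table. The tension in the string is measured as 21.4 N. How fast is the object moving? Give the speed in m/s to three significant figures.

T = m v²/r ⇒ v = √(T r / m) = √(21.4 × 1.03 / 1.09) = √20.22 = 4.497 m/s.

4.50 m/s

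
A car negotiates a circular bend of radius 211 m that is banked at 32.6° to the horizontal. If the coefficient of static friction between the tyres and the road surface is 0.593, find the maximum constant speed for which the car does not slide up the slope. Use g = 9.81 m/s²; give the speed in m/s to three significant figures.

At the maximum speed, friction acts down the slope at its limiting value f = μN. Radially (horizontal, toward centre): N sinθ + μN cosθ = mv²/r. Vertically: N cosθ − μN sinθ = mg.
Dividing: v² = r g (sinθ + μcosθ)/(cosθ − μsinθ).
sinθ + μcosθ = 0.5388 + 0.593×0.8425 = 1.038; cosθ − μsinθ = 0.8425 − 0.593×0.5388 = 0.5230.
v² = 211 × 9.81 × 1.038/0.5230 = 4110 m²/s², so v = 64.11 m/s.

64.1 m/s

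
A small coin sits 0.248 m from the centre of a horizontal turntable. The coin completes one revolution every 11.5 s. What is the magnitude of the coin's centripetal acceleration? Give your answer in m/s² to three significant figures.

0.0740 m/s²

v = 2πr/T = 2π × 0.248/11.5 = 0.1355 m/s.
a_c = v²/r = (0.1355)²/0.248 = 0.01836/0.248 = 0.07403 m/s².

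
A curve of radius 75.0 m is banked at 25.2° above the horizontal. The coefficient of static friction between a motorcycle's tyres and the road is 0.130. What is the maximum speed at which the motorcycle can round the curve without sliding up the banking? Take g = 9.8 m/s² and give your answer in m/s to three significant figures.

At the maximum speed, friction acts down the slope at its limiting value f = μN. Radially (horizontal, toward centre): N sinθ + μN cosθ = mv²/r. Vertically: N cosθ − μN sinθ = mg.
Dividing: v² = r g (sinθ + μcosθ)/(cosθ − μsinθ).
sinθ + μcosθ = 0.4258 + 0.130×0.9048 = 0.5434; cosθ − μsinθ = 0.9048 − 0.130×0.4258 = 0.8495.
v² = 75.0 × 9.8 × 0.5434/0.8495 = 470.2 m²/s², so v = 21.68 m/s.

21.7 m/s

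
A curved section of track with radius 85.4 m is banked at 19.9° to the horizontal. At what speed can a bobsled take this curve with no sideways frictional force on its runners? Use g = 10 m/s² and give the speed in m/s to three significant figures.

17.6 m/s

On a frictionless banked curve, N sinθ = mv²/r and N cosθ = mg, so tanθ = v²/(rg).
v = √(r g tanθ) = √(85.4 × 10.0 × tan 19.9°) = √(85.4 × 10.0 × 0.3620) = √309.1 = 17.58 m/s.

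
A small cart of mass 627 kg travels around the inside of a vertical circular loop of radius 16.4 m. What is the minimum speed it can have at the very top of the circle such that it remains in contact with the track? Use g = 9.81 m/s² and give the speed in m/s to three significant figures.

At the top, both weight mg and N point toward the centre: N + mg = mv²/r.
At minimum speed N → 0, so mg = mv_min²/r ⇒ v_min = √(g r) = √(9.81 × 16.4) = 12.68 m/s.

12.7 m/s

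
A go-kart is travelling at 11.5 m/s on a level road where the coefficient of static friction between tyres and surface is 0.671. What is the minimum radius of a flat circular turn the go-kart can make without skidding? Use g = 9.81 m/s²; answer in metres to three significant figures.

20.1 m

At the limit, μ_s m g = m v²/r, so r_min = v²/(μ_s g) = (11.5)²/(0.671 × 9.81) = 132.2/6.583 = 20.09 m.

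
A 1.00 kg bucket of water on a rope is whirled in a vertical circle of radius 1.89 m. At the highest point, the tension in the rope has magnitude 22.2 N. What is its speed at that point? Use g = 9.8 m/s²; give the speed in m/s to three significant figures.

7.78 m/s

At the top, T + mg = mv²/r, so v = √(r(T/m + g)) = √(1.89 × (22.2/1.00 + 9.8)) = √(1.89 × 32.00) = √60.48 = 7.777 m/s.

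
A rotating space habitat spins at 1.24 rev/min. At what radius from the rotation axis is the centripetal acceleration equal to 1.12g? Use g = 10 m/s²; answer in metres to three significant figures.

664 m

ω = 1.24 rev/min × 2π/60 = 0.1299 rad/s.
a_c = ω²r = 1.12g ⇒ r = 1.12 × 10.0 / (0.1299)² = 11.20/0.01686 = 664.2 m.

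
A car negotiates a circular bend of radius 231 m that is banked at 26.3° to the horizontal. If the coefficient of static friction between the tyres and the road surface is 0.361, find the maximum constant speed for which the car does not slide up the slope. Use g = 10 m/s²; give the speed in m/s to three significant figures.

49.0 m/s

At the maximum speed, friction acts down the slope at its limiting value f = μN. Radially (horizontal, toward centre): N sinθ + μN cosθ = mv²/r. Vertically: N cosθ − μN sinθ = mg.
Dividing: v² = r g (sinθ + μcosθ)/(cosθ − μsinθ).
sinθ + μcosθ = 0.4431 + 0.361×0.8965 = 0.7667; cosθ − μsinθ = 0.8965 − 0.361×0.4431 = 0.7365.
v² = 231 × 10.0 × 0.7667/0.7365 = 2405 m²/s², so v = 49.04 m/s.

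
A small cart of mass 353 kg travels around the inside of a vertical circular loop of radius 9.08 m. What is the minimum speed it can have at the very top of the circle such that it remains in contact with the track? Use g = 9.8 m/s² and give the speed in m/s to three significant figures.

At the highest point the centre is directly below, so both the weight and N act inward: N + mg = mv²/r.
At minimum speed N → 0, so mg = mv_min²/r ⇒ v_min = √(g r) = √(9.8 × 9.08) = 9.433 m/s.

9.43 m/s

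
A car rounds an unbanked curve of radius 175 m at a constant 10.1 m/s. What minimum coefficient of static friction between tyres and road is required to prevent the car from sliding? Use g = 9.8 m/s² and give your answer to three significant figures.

0.0595

Friction provides the centripetal force: μ_s m g = m v²/r, so μ_s = v²/(g r) = (10.10)²/(9.8 × 175) = 102.0/1715 = 0.05948.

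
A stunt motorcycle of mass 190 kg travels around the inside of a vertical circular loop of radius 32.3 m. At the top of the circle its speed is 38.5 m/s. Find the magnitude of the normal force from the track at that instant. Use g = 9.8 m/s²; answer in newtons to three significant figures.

At the top, both N and the weight mg point inward (toward the centre), so N + mg = mv²/r.
N = m(v²/r − g) = 190 × ((38.5)²/32.3 − 9.8) = 190 × (45.89 − 9.8) = 190 × 36.09 = 6857 N.

6860 N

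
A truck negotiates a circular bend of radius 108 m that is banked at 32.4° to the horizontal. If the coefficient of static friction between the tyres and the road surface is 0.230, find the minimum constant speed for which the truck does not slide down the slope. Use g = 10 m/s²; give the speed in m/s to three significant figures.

At the minimum speed, friction acts up the slope at its limiting value f = μN. Radially (horizontal, toward centre): N sinθ − μN cosθ = mv²/r. Vertically: N cosθ + μN sinθ = mg.
Dividing: v² = r g (sinθ − μcosθ)/(cosθ + μsinθ).
sinθ − μcosθ = 0.5358 − 0.230×0.8443 = 0.3416; cosθ + μsinθ = 0.8443 + 0.230×0.5358 = 0.9676.
v² = 108 × 10.0 × 0.3416/0.9676 = 381.3 m²/s², so v = 19.53 m/s.

19.5 m/s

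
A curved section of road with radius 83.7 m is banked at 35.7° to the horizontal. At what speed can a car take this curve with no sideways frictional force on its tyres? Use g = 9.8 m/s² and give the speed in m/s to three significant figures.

24.3 m/s

On a frictionless banked curve, N sinθ = mv²/r and N cosθ = mg, so tanθ = v²/(rg).
v = √(r g tanθ) = √(83.7 × 9.8 × tan 35.7°) = √(83.7 × 9.8 × 0.7186) = √589.4 = 24.28 m/s.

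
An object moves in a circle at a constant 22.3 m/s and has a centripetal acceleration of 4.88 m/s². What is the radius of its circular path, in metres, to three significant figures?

a_c = v²/r ⇒ r = v²/a_c = (22.3)²/4.88 = 497.3/4.88 = 101.9 m.

102 m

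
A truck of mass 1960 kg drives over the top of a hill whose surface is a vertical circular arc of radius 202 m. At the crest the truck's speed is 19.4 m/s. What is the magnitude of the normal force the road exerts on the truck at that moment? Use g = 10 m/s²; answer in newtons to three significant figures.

At the crest the centripetal acceleration points downward (toward the centre of the arc), so mg − N = mv²/r.
N = m(g − v²/r) = 1960 × (10.0 − (19.4)²/202) = 1960 × (10.0 − 1.863) = 1960 × 8.137 = 15950 N.

15900 N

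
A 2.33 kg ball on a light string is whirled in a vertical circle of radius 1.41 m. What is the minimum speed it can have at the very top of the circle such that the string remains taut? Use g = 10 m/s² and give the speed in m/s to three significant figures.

At the highest point the centre is directly below, so both the weight and T act inward: T + mg = mv²/r.
At minimum speed T → 0, so mg = mv_min²/r ⇒ v_min = √(g r) = √(10.0 × 1.41) = 3.755 m/s.

3.75 m/s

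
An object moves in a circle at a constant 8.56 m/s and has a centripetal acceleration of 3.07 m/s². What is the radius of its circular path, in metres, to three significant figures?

a_c = v²/r ⇒ r = v²/a_c = (8.56)²/3.07 = 73.27/3.07 = 23.87 m.

23.9 m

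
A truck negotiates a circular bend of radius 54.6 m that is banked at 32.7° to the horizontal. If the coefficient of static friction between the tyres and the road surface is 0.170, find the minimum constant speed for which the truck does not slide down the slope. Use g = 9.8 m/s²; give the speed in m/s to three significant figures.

At the minimum speed, friction acts up the slope at its limiting value f = μN. Radially (horizontal, toward centre): N sinθ − μN cosθ = mv²/r. Vertically: N cosθ + μN sinθ = mg.
Dividing: v² = r g (sinθ − μcosθ)/(cosθ + μsinθ).
sinθ − μcosθ = 0.5402 − 0.170×0.8415 = 0.3972; cosθ + μsinθ = 0.8415 + 0.170×0.5402 = 0.9334.
v² = 54.6 × 9.8 × 0.3972/0.9334 = 227.7 m²/s², so v = 15.09 m/s.

15.1 m/s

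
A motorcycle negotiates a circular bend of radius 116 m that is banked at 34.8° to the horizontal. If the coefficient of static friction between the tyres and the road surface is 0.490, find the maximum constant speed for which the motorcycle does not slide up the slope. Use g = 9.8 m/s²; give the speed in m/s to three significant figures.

At the maximum speed, friction acts down the slope at its limiting value f = μN. Radially (horizontal, toward centre): N sinθ + μN cosθ = mv²/r. Vertically: N cosθ − μN sinθ = mg.
Dividing: v² = r g (sinθ + μcosθ)/(cosθ − μsinθ).
sinθ + μcosθ = 0.5707 + 0.490×0.8211 = 0.9731; cosθ − μsinθ = 0.8211 − 0.490×0.5707 = 0.5415.
v² = 116 × 9.8 × 0.9731/0.5415 = 2043 m²/s², so v = 45.20 m/s.

45.2 m/s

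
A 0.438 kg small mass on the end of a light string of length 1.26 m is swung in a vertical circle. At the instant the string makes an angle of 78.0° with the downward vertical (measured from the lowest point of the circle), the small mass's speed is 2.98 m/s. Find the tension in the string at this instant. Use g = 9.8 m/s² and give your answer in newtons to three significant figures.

3.98 N

Take the radial direction toward the centre of the circle as positive. The component of the weight along the string toward the centre is −mg cos φ (φ measured from the bottom), so Newton's second law along the string gives T − mg cos φ = m v²/r.
cos 78.0° = 0.2079, so T = m(v²/r + g cos φ) = 0.438 × ((2.98)²/1.26 + 9.8 × 0.2079) = 0.438 × (7.048 + (2.038)) = 0.438 × 9.085 = 3.979 N.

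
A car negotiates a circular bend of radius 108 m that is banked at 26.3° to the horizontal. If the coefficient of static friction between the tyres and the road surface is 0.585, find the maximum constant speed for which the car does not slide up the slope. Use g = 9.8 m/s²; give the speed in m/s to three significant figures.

At the maximum speed, friction acts down the slope at its limiting value f = μN. Radially (horizontal, toward centre): N sinθ + μN cosθ = mv²/r. Vertically: N cosθ − μN sinθ = mg.
Dividing: v² = r g (sinθ + μcosθ)/(cosθ − μsinθ).
sinθ + μcosθ = 0.4431 + 0.585×0.8965 = 0.9675; cosθ − μsinθ = 0.8965 − 0.585×0.4431 = 0.6373.
v² = 108 × 9.8 × 0.9675/0.6373 = 1607 m²/s², so v = 40.09 m/s.

40.1 m/s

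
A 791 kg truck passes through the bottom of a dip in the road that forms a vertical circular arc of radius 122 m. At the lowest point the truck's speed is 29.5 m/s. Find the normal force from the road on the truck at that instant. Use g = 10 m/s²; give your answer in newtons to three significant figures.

At the lowest point, N points up (toward the centre) and the weight mg points down (away from the centre), so the net inward force is N − mg = mv²/r.
N = m(v²/r + g) = 791 × ((29.5)²/122 + 10.0) = 791 × (7.133 + 10.0) = 791 × 17.13 = 13550 N.

13600 N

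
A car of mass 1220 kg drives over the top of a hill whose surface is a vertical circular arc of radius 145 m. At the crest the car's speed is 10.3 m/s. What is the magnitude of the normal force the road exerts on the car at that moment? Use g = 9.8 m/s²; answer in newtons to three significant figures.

11100 N

At the crest the centripetal acceleration points downward (toward the centre of the arc), so mg − N = mv²/r.
N = m(g − v²/r) = 1220 × (9.8 − (10.3)²/145) = 1220 × (9.8 − 0.7317) = 1220 × 9.068 = 11060 N.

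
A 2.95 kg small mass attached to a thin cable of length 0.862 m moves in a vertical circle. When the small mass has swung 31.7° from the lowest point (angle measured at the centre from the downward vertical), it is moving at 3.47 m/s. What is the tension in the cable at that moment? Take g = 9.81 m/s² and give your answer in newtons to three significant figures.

Take the radial direction toward the centre of the circle as positive. The component of the weight along the string toward the centre is −mg cos φ (φ measured from the bottom), so Newton's second law along the string gives T − mg cos φ = m v²/r.
cos 31.7° = 0.8508, so T = m(v²/r + g cos φ) = 2.95 × ((3.47)²/0.862 + 9.81 × 0.8508) = 2.95 × (13.97 + (8.346)) = 2.95 × 22.32 = 65.83 N.

65.8 N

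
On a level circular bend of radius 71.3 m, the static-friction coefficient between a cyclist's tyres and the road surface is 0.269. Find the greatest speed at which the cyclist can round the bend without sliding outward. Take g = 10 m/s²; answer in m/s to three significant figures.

On a flat curve, static friction is the only horizontal force, so it must supply the full centripetal force: μ_s m g = m v²/r.
Mass cancels: v_max = √(μ_s g r) = √(0.269 × 10.0 × 71.3) = √191.8 = 13.85 m/s.

13.8 m/s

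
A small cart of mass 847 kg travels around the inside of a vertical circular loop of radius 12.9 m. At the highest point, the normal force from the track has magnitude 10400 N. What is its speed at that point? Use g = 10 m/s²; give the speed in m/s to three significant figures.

17.0 m/s

At the top, N + mg = mv²/r, so v = √(r(N/m + g)) = √(12.9 × (10400/847 + 10.0)) = √(12.9 × 22.28) = √287.4 = 16.95 m/s.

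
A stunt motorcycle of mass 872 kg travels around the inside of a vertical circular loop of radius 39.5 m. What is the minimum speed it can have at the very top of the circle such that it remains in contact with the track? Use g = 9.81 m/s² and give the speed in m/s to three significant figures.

At the top, both weight mg and N point toward the centre: N + mg = mv²/r.
At minimum speed N → 0, so mg = mv_min²/r ⇒ v_min = √(g r) = √(9.81 × 39.5) = 19.68 m/s.

19.7 m/s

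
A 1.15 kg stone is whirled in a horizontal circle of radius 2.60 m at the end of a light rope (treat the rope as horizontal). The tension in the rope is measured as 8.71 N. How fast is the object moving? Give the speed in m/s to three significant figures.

4.44 m/s

T = m v²/r ⇒ v = √(T r / m) = √(8.71 × 2.60 / 1.15) = √19.69 = 4.438 m/s.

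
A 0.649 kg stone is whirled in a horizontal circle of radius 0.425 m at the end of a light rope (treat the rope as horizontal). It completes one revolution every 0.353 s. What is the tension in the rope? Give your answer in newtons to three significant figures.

v = 2πr/T = 2π × 0.425/0.353 = 7.565 m/s.
The tension is the only horizontal force, so it supplies the full centripetal force: T = m v²/r = 0.649 × (7.565)²/0.425 = 0.649 × 57.23/0.425 = 87.39 N.

87.4 N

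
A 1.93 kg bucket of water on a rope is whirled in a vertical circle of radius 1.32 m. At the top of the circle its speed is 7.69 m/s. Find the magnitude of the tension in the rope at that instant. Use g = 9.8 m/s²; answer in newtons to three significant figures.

67.6 N

At the top, both T and the weight mg point inward (toward the centre), so T + mg = mv²/r.
T = m(v²/r − g) = 1.93 × ((7.69)²/1.32 − 9.8) = 1.93 × (44.80 − 9.8) = 1.93 × 35.00 = 67.55 N.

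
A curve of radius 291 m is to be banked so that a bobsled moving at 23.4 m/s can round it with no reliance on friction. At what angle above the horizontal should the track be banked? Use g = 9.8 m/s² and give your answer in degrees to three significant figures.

10.9°

With no friction, the horizontal component of the normal force provides the centripetal force: N sinθ = mv²/r, while N cosθ = mg vertically.
Dividing: tanθ = v²/(r g) = (23.4)²/(291 × 9.8) = 547.6/2852 = 0.1920.
θ = arctan(0.1920) = 10.87°.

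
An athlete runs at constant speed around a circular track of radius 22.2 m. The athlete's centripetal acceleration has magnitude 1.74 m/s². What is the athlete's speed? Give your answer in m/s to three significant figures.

6.22 m/s

a_c = v²/r ⇒ v = √(a_c · r) = √(1.74 × 22.2) = √38.63 = 6.215 m/s.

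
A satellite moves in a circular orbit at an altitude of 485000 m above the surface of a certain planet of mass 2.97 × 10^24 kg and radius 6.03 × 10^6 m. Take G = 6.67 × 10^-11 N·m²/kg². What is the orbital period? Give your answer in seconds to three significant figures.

7420 s

r = R + h = 6.03 × 10^6 + 485000 = 6.515 × 10^6 m. Gravity provides the centripetal force: G M m / r² = m v² / r ⇒ v = √(GM/r) = 5514 m/s.
T = 2πr/v = 2π × 6.515 × 10^6 / 5514 = 7424 s.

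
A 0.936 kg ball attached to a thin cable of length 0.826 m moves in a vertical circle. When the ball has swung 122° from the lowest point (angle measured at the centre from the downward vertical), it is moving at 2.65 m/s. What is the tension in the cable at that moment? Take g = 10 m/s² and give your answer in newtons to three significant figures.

Take the radial direction toward the centre of the circle as positive. The component of the weight along the string toward the centre is −mg cos φ (φ measured from the bottom), so Newton's second law along the string gives T − mg cos φ = m v²/r.
cos 122° = -0.5299, so T = m(v²/r + g cos φ) = 0.936 × ((2.65)²/0.826 + 10.0 × -0.5299) = 0.936 × (8.502 + (-5.299)) = 0.936 × 3.203 = 2.998 N.

3.00 N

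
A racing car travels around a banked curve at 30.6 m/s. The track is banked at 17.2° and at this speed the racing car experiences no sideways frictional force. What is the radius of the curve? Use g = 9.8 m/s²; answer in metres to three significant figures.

309 m

Frictionless banking: tanθ = v²/(rg), so r = v²/(g tanθ).
r = (30.6)²/(9.8 × tan 17.2°) = 936.4/(9.8 × 0.3096) = 936.4/3.034 = 308.7 m.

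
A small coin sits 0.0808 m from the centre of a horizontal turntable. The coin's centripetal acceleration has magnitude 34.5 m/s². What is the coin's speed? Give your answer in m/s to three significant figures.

1.67 m/s

a_c = v²/r ⇒ v = √(a_c · r) = √(34.5 × 0.0808) = √2.788 = 1.670 m/s.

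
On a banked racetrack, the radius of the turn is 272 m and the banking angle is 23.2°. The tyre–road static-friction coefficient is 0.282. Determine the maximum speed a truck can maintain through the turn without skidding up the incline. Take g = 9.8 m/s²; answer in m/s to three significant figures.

46.4 m/s

At the maximum speed, friction acts down the slope at its limiting value f = μN. Radially (horizontal, toward centre): N sinθ + μN cosθ = mv²/r. Vertically: N cosθ − μN sinθ = mg.
Dividing: v² = r g (sinθ + μcosθ)/(cosθ − μsinθ).
sinθ + μcosθ = 0.3939 + 0.282×0.9191 = 0.6531; cosθ − μsinθ = 0.9191 − 0.282×0.3939 = 0.8080.
v² = 272 × 9.8 × 0.6531/0.8080 = 2155 m²/s², so v = 46.42 m/s.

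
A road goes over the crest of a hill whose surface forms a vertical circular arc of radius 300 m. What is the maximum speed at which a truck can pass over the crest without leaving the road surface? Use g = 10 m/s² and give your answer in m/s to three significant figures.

At the crest the centre of the circle is below the truck, so the net downward (centripetal) force is mg − N = mv²/r.
The truck leaves the road when N → 0, giving v_max = √(g r) = √(10.0 × 300) = 54.77 m/s.

54.8 m/s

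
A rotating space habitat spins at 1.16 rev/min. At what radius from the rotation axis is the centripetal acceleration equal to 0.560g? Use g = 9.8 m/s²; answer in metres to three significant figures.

372 m

ω = 1.16 rev/min × 2π/60 = 0.1215 rad/s.
a_c = ω²r = 0.560g ⇒ r = 0.560 × 9.8 / (0.1215)² = 5.488/0.01476 = 371.9 m.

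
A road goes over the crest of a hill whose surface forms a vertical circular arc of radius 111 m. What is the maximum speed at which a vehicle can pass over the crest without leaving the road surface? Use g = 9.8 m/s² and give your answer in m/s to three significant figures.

33.0 m/s

At the crest the centre of the circle is below the vehicle, so the net downward (centripetal) force is mg − N = mv²/r.
The vehicle leaves the road when N → 0, giving v_max = √(g r) = √(9.8 × 111) = 32.98 m/s.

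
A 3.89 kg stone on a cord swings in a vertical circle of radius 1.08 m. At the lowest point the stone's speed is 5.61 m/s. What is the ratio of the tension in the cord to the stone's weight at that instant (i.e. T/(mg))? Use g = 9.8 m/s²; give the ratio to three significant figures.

At the bottom, T − mg = mv²/r, so T = m(v²/r + g) and T/(mg) = v²/(rg) + 1 = (5.61)²/(1.08 × 9.8) + 1 = 2.974 + 1 = 3.974.

3.97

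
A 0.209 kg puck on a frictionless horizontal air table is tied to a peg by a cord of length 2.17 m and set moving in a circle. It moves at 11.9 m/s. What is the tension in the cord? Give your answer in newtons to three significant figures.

The tension is the only horizontal force, so it supplies the full centripetal force: T = m v²/r = 0.209 × (11.90)²/2.17 = 0.209 × 141.6/2.17 = 13.64 N.

13.6 N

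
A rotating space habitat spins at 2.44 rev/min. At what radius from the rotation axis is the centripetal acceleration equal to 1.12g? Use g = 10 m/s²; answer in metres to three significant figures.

172 m

ω = 2.44 rev/min × 2π/60 = 0.2555 rad/s.
a_c = ω²r = 1.12g ⇒ r = 1.12 × 10.0 / (0.2555)² = 11.20/0.06529 = 171.5 m.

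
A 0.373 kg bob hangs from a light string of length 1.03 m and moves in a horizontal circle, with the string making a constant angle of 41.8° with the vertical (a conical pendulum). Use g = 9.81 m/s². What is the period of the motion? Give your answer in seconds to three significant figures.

r = L sinθ = 0.6865 m. From T sinθ = mω²r and T cosθ = mg: tanθ = ω²r/g, so ω² = g tanθ / r = g/(L cosθ).
ω = √(g/(L cosθ)) = √(9.81/(1.03 × 0.7455)) = √12.78 = 3.574 rad/s.
Period = 2π/ω = 1.758 s.

1.76 s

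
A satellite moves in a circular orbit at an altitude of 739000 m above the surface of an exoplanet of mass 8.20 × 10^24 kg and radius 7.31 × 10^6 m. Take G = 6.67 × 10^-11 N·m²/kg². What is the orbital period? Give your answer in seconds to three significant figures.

6140 s

r = R + h = 7.31 × 10^6 + 739000 = 8.049 × 10^6 m. Gravity provides the centripetal force: G M m / r² = m v² / r ⇒ v = √(GM/r) = 8243 m/s.
T = 2πr/v = 2π × 8.049 × 10^6 / 8243 = 6135 s.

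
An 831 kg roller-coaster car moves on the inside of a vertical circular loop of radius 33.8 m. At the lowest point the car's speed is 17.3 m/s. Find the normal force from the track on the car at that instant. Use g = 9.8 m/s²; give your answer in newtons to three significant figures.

15500 N

At the lowest point, N points up (toward the centre) and the weight mg points down (away from the centre), so the net inward force is N − mg = mv²/r.
N = m(v²/r + g) = 831 × ((17.3)²/33.8 + 9.8) = 831 × (8.855 + 9.8) = 831 × 18.65 = 15500 N.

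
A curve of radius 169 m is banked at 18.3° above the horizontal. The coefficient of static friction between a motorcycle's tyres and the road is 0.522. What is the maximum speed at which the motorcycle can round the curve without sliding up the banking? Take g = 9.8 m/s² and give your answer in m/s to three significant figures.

At the maximum speed, friction acts down the slope at its limiting value f = μN. Radially (horizontal, toward centre): N sinθ + μN cosθ = mv²/r. Vertically: N cosθ − μN sinθ = mg.
Dividing: v² = r g (sinθ + μcosθ)/(cosθ − μsinθ).
sinθ + μcosθ = 0.3140 + 0.522×0.9494 = 0.8096; cosθ − μsinθ = 0.9494 − 0.522×0.3140 = 0.7855.
v² = 169 × 9.8 × 0.8096/0.7855 = 1707 m²/s², so v = 41.32 m/s.

41.3 m/s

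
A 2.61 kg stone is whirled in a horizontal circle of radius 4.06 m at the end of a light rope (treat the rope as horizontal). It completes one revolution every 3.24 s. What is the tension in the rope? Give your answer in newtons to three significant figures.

v = 2πr/T = 2π × 4.06/3.24 = 7.873 m/s.
The tension is the only horizontal force, so it supplies the full centripetal force: T = m v²/r = 2.61 × (7.873)²/4.06 = 2.61 × 61.99/4.06 = 39.85 N.

39.9 N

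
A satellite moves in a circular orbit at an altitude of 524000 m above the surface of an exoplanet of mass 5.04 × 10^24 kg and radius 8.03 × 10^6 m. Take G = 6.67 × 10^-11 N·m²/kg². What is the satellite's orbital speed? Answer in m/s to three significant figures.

6270 m/s

Orbital radius r = R + h = 8.03 × 10^6 + 524000 = 8.554 × 10^6 m.
Gravity supplies the centripetal force: G M m / r² = m v² / r, so v = √(GM/r).
v = √(6.67 × 10^-11 × 5.04 × 10^24 / 8.554 × 10^6) = √(3.930 × 10^7) = 6269 m/s.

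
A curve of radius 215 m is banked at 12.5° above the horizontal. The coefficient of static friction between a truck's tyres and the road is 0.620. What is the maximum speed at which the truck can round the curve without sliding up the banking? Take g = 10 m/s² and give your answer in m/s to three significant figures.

45.8 m/s

At the maximum speed, friction acts down the slope at its limiting value f = μN. Radially (horizontal, toward centre): N sinθ + μN cosθ = mv²/r. Vertically: N cosθ − μN sinθ = mg.
Dividing: v² = r g (sinθ + μcosθ)/(cosθ − μsinθ).
sinθ + μcosθ = 0.2164 + 0.620×0.9763 = 0.8217; cosθ − μsinθ = 0.9763 − 0.620×0.2164 = 0.8421.
v² = 215 × 10.0 × 0.8217/0.8421 = 2098 m²/s², so v = 45.80 m/s.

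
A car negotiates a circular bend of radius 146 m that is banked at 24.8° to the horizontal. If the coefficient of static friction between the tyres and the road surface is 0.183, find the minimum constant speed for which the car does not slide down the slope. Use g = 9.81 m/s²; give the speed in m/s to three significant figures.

At the minimum speed, friction acts up the slope at its limiting value f = μN. Radially (horizontal, toward centre): N sinθ − μN cosθ = mv²/r. Vertically: N cosθ + μN sinθ = mg.
Dividing: v² = r g (sinθ − μcosθ)/(cosθ + μsinθ).
sinθ − μcosθ = 0.4195 − 0.183×0.9078 = 0.2533; cosθ + μsinθ = 0.9078 + 0.183×0.4195 = 0.9845.
v² = 146 × 9.81 × 0.2533/0.9845 = 368.5 m²/s², so v = 19.20 m/s.

19.2 m/s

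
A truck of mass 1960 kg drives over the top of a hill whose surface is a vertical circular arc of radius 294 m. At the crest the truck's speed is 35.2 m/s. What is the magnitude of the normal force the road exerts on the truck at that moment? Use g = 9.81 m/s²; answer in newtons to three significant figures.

11000 N

At the crest the centripetal acceleration points downward (toward the centre of the arc), so mg − N = mv²/r.
N = m(g − v²/r) = 1960 × (9.81 − (35.2)²/294) = 1960 × (9.81 − 4.214) = 1960 × 5.596 = 10970 N.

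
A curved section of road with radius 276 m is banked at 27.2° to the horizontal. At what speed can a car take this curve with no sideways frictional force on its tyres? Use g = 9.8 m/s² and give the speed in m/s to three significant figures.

37.3 m/s

On a frictionless banked curve, N sinθ = mv²/r and N cosθ = mg, so tanθ = v²/(rg).
v = √(r g tanθ) = √(276 × 9.8 × tan 27.2°) = √(276 × 9.8 × 0.5139) = √1390 = 37.28 m/s.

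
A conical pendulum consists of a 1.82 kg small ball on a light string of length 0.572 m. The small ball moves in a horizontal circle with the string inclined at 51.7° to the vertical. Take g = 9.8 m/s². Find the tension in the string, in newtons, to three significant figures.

Vertically the bob has no acceleration, so T cosθ = mg.
T = mg/cosθ = 1.82 × 9.8 / cos 51.7° = 17.84/0.6198 = 28.78 N.

28.8 N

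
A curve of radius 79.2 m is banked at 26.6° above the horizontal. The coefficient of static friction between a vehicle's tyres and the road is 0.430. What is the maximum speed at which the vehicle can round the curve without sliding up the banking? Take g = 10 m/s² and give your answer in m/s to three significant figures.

30.7 m/s

At the maximum speed, friction acts down the slope at its limiting value f = μN. Radially (horizontal, toward centre): N sinθ + μN cosθ = mv²/r. Vertically: N cosθ − μN sinθ = mg.
Dividing: v² = r g (sinθ + μcosθ)/(cosθ − μsinθ).
sinθ + μcosθ = 0.4478 + 0.430×0.8942 = 0.8322; cosθ − μsinθ = 0.8942 − 0.430×0.4478 = 0.7016.
v² = 79.2 × 10.0 × 0.8322/0.7016 = 939.5 m²/s², so v = 30.65 m/s.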